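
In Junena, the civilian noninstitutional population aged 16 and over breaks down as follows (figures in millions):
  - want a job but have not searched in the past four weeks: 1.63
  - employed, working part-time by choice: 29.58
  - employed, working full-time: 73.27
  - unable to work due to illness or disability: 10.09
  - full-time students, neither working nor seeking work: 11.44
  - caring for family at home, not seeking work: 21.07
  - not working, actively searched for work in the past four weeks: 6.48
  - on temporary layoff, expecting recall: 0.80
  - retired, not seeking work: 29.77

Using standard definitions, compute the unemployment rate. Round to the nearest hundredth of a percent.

Unemployment rate ≈ 6.61%.

Employed = 29.58 + 73.27 = 102.85 million.
Unemployed = 6.48 + 0.80 = 7.28 million (jobless and actively searching, or on temporary layoff).
Labor force = 102.85 + 7.28 = 110.13 million.
Unemployment rate = 7.28 / 110.13 = 6.61%.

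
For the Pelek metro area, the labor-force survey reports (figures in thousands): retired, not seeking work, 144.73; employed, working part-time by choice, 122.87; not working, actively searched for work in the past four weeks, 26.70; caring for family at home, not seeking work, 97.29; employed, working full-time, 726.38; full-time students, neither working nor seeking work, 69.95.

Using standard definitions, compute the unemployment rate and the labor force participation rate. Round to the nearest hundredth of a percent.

Unemployment rate ≈ 3.05%; labor force participation rate ≈ 73.74%.

Employed = 122.87 + 726.38 = 849.25 thousand.
Unemployed = 26.70 thousand.
Labor force = 849.25 + 26.70 = 875.95 thousand.
Not in labor force = 144.73 + 97.29 + 69.95 = 311.97 thousand (those not working and not actively searching are outside the labor force).
Civilian working-age population = 875.95 + 311.97 = 1,187.92 thousand.
Unemployment rate = 26.70 / 875.95 = 3.05%.
Labor force participation rate = 875.95 / 1,187.92 = 73.74%.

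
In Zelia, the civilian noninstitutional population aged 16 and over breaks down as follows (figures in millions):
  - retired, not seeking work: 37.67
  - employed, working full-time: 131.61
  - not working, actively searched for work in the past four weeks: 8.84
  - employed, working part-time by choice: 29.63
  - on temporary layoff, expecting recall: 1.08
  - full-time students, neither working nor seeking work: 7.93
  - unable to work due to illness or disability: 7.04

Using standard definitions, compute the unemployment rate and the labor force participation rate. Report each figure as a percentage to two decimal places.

Employed = 131.61 + 29.63 = 161.24 million.
Unemployed = 8.84 + 1.08 = 9.92 million (jobless and actively searching, or on temporary layoff).
Labor force = 161.24 + 9.92 = 171.16 million.
Not in labor force = 37.67 + 7.93 + 7.04 = 52.64 million (those not working and not actively searching are outside the labor force).
Civilian working-age population = 171.16 + 52.64 = 223.80 million.
Unemployment rate = 9.92 / 171.16 = 5.80%.
Labor force participation rate = 171.16 / 223.80 = 76.48%.

Unemployment rate ≈ 5.80%; labor force participation rate ≈ 76.48%.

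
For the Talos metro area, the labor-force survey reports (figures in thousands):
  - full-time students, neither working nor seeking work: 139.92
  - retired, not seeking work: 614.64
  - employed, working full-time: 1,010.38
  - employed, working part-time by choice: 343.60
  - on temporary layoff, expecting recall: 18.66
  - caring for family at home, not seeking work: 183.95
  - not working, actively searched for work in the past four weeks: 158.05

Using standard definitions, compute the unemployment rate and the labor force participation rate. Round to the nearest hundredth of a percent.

Employed = 1,010.38 + 343.60 = 1,353.98 thousand.
Unemployed = 18.66 + 158.05 = 176.71 thousand (jobless and actively searching, or on temporary layoff).
Labor force = 1,353.98 + 176.71 = 1,530.69 thousand.
Not in labor force = 139.92 + 614.64 + 183.95 = 938.51 thousand (those not working and not actively searching are outside the labor force).
Civilian working-age population = 1,530.69 + 938.51 = 2,469.20 thousand.
Unemployment rate = 176.71 / 1,530.69 = 11.54%.
Labor force participation rate = 1,530.69 / 2,469.20 = 61.99%.

Unemployment rate ≈ 11.54%; labor force participation rate ≈ 61.99%.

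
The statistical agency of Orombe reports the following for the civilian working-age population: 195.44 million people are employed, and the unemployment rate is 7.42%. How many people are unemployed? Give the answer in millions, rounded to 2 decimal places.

About 15.66 million are unemployed.

Let U be the number unemployed. The labor force is E + U, and U/(E+U) = 0.0742.
So U = 0.0742 × 195.44 / (1 − 0.0742) = 14.5016 / 0.9258 ≈ 15.66 million.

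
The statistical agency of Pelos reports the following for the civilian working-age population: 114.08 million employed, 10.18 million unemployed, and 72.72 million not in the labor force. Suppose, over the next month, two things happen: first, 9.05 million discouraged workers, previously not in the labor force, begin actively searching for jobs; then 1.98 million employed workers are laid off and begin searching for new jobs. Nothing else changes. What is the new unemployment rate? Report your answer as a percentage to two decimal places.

New unemployment rate ≈ 15.91%.

Initially, labor force = 114.08 + 10.18 = 124.26 million, so u = 10.18/124.26 = 8.19%.
After the first change, unemployed and labor force both rise by 9.05 → E = 114.08, U = 19.23, labor force = 133.31 million.
After the second change, employed falls and unemployed rises by 1.98; labor force unchanged → E = 112.10, U = 21.21, labor force = 133.31 million.
New unemployment rate = 21.21 / 133.31 = 15.91%.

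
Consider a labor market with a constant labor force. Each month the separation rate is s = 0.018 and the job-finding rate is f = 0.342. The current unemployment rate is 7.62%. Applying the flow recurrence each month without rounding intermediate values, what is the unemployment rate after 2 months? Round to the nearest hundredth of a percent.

Unemployment rate after two months ≈ 6.07%.

With a fixed labor force, u_{t+1} = u_t + s·(1−u_t) − f·u_t = u_t·(1−s−f) + s.
Here 1−s−f = 0.640 and s = 0.018.
u_1 = 0.076200 × 0.640 + 0.018 = 0.066768.
u_2 = 0.066768 × 0.640 + 0.018 = 0.060732.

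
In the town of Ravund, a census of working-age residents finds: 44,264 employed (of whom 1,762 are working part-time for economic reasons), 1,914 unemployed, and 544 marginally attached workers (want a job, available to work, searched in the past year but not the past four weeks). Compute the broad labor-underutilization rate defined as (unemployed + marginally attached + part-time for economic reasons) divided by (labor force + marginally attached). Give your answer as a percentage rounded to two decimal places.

Broad underutilization rate ≈ 9.03%.

Labor force = 44,264 + 1,914 = 46,178.
Numerator = 1,914 + 544 + 1,762 = 4,220.
Denominator = 46,178 + 544 = 46,722.
Broad rate = 4,220 / 46,722 = 9.03%.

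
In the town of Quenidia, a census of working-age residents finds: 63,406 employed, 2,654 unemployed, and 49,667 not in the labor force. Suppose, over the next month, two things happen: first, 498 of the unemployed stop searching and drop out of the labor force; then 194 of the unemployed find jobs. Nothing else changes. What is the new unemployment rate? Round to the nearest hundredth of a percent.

New unemployment rate ≈ 2.99%.

Initially, labor force = 63,406 + 2,654 = 66,060, so u = 2,654/66,060 = 4.02%.
After the first change, unemployed and labor force both fall by 498 → E = 63,406, U = 2,156, labor force = 65,562.
After the second change, unemployed falls and employed rises by 194; labor force unchanged → E = 63,600, U = 1,962, labor force = 65,562.
New unemployment rate = 1,962 / 65,562 = 2.99%.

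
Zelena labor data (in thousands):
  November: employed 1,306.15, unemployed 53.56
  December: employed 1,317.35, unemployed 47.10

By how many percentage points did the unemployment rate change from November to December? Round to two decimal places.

The unemployment rate changed by −0.49 percentage points.

November: labor force = 1,306.15 + 53.56 = 1,359.71; u = 53.56/1,359.71 = 3.94%.
December: labor force = 1,317.35 + 47.10 = 1,364.45; u = 47.10/1,364.45 = 3.45%.
Change = 3.45% − 3.94% = −0.49 pp.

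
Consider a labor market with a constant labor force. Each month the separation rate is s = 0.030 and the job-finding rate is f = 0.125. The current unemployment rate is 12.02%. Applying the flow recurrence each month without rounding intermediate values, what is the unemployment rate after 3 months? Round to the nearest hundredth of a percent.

With a fixed labor force, u_{t+1} = u_t + s·(1−u_t) − f·u_t = u_t·(1−s−f) + s.
Here 1−s−f = 0.845 and s = 0.030.
u_1 = 0.120200 × 0.845 + 0.030 = 0.131569.
u_2 = 0.131569 × 0.845 + 0.030 = 0.141176.
u_3 = 0.141176 × 0.845 + 0.030 = 0.149294.

Unemployment rate after three months ≈ 14.93%.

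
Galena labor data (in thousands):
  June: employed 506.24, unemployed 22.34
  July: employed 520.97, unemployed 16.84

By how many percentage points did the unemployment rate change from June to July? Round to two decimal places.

June: labor force = 506.24 + 22.34 = 528.58; u = 22.34/528.58 = 4.23%.
July: labor force = 520.97 + 16.84 = 537.81; u = 16.84/537.81 = 3.13%.
Change = 3.13% − 4.23% = −1.10 pp.

The unemployment rate changed by −1.10 percentage points.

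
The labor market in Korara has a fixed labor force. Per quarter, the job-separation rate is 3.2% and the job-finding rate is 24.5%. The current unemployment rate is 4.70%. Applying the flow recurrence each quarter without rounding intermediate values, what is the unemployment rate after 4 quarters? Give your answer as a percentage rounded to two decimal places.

Unemployment rate after four quarters ≈ 9.68%.

With a fixed labor force, u_{t+1} = u_t + s·(1−u_t) − f·u_t = u_t·(1−s−f) + s.
Here 1−s−f = 0.723 and s = 0.032.
u_1 = 0.047000 × 0.723 + 0.032 = 0.065981.
u_2 = 0.065981 × 0.723 + 0.032 = 0.079704.
u_3 = 0.079704 × 0.723 + 0.032 = 0.089626.
u_4 = 0.089626 × 0.723 + 0.032 = 0.096800.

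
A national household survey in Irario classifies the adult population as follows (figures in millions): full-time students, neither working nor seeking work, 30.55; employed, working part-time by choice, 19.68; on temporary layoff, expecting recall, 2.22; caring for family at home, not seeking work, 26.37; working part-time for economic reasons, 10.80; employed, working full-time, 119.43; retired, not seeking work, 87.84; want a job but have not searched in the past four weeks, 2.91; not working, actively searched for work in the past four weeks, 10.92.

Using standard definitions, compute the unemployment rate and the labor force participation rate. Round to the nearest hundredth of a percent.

Employed = 19.68 + 10.80 + 119.43 = 149.91 million (anyone who worked, including part-time for economic reasons, counts as employed).
Unemployed = 2.22 + 10.92 = 13.14 million (jobless and actively searching, or on temporary layoff).
Labor force = 149.91 + 13.14 = 163.05 million.
Not in labor force = 30.55 + 26.37 + 87.84 + 2.91 = 147.67 million (those not working and not actively searching are outside the labor force — including those who want a job but have given up searching).
Civilian working-age population = 163.05 + 147.67 = 310.72 million.
Unemployment rate = 13.14 / 163.05 = 8.06%.
Labor force participation rate = 163.05 / 310.72 = 52.47%.

Unemployment rate ≈ 8.06%; labor force participation rate ≈ 52.47%.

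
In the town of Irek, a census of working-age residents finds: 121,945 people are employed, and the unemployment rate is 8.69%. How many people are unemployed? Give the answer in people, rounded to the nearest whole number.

About 11,606 are unemployed.

Let U be the number unemployed. The labor force is E + U, and U/(E+U) = 0.0869.
So U = 0.0869 × 121,945 / (1 − 0.0869) = 10597.02 / 0.9131 ≈ 11,606.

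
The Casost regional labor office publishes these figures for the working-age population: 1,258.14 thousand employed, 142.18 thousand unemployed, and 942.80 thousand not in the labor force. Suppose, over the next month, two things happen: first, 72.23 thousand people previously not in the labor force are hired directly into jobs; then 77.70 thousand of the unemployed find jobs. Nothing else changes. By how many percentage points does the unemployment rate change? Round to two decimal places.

Initially, labor force = 1,258.14 + 142.18 = 1,400.32 thousand, so u = 142.18/1,400.32 = 10.15%.
After the first change, employed and labor force both rise by 72.23; unemployed unchanged → E = 1,330.37, U = 142.18, labor force = 1,472.55 thousand.
After the second change, unemployed falls and employed rises by 77.70; labor force unchanged → E = 1,408.07, U = 64.48, labor force = 1,472.55 thousand.
New unemployment rate = 64.48 / 1,472.55 = 4.38%.
Change = 4.38% − 10.15% = −5.77 percentage points.

The unemployment rate changes by −5.77 percentage points.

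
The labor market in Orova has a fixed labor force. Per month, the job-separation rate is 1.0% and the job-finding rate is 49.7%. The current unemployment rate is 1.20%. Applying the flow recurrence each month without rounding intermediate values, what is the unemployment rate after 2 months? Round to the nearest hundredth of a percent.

Unemployment rate after two months ≈ 1.78%.

With a fixed labor force, u_{t+1} = u_t + s·(1−u_t) − f·u_t = u_t·(1−s−f) + s.
Here 1−s−f = 0.493 and s = 0.010.
u_1 = 0.012000 × 0.493 + 0.010 = 0.015916.
u_2 = 0.015916 × 0.493 + 0.010 = 0.017847.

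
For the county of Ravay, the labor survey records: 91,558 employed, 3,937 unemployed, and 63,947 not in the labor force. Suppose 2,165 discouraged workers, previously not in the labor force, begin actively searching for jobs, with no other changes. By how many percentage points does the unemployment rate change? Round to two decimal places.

The unemployment rate changes by +2.13 percentage points.

Initially, labor force = 91,558 + 3,937 = 95,495, so u = 3,937/95,495 = 4.12%.
After the change, unemployed and labor force both rise by 2,165 → E = 91,558, U = 6,102, labor force = 97,660.
New unemployment rate = 6,102 / 97,660 = 6.25%.
Change = 6.25% − 4.12% = +2.13 percentage points.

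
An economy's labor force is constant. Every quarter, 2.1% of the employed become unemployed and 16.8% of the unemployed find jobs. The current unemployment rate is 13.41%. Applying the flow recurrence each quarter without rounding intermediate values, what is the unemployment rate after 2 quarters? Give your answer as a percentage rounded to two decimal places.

With a fixed labor force, u_{t+1} = u_t + s·(1−u_t) − f·u_t = u_t·(1−s−f) + s.
Here 1−s−f = 0.811 and s = 0.021.
u_1 = 0.134100 × 0.811 + 0.021 = 0.129755.
u_2 = 0.129755 × 0.811 + 0.021 = 0.126231.

Unemployment rate after two quarters ≈ 12.62%.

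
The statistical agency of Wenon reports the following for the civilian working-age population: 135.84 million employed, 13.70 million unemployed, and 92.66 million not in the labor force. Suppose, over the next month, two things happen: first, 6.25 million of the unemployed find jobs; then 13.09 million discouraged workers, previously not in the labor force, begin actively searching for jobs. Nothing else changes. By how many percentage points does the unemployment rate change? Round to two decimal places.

The unemployment rate changes by +3.47 percentage points.

Initially, labor force = 135.84 + 13.70 = 149.54 million, so u = 13.70/149.54 = 9.16%.
After the first change, unemployed falls and employed rises by 6.25; labor force unchanged → E = 142.09, U = 7.45, labor force = 149.54 million.
After the second change, unemployed and labor force both rise by 13.09 → E = 142.09, U = 20.54, labor force = 162.63 million.
New unemployment rate = 20.54 / 162.63 = 12.63%.
Change = 12.63% − 9.16% = +3.47 percentage points.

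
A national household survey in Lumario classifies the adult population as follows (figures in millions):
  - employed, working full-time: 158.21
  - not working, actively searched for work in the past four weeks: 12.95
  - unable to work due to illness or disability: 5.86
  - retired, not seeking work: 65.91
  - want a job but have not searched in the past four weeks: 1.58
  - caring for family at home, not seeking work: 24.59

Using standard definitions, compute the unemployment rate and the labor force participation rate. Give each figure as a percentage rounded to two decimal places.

Unemployment rate ≈ 7.57%; labor force participation rate ≈ 63.60%.

Employed = 158.21 million.
Unemployed = 12.95 million.
Labor force = 158.21 + 12.95 = 171.16 million.
Not in labor force = 5.86 + 65.91 + 1.58 + 24.59 = 97.94 million (those not working and not actively searching are outside the labor force — including those who want a job but have given up searching).
Civilian working-age population = 171.16 + 97.94 = 269.10 million.
Unemployment rate = 12.95 / 171.16 = 7.57%.
Labor force participation rate = 171.16 / 269.10 = 63.60%.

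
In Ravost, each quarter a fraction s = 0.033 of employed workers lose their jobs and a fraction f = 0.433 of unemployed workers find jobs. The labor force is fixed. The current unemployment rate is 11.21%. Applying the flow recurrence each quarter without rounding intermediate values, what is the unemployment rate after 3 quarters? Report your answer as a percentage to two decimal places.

With a fixed labor force, u_{t+1} = u_t + s·(1−u_t) − f·u_t = u_t·(1−s−f) + s.
Here 1−s−f = 0.534 and s = 0.033.
u_1 = 0.112100 × 0.534 + 0.033 = 0.092861.
u_2 = 0.092861 × 0.534 + 0.033 = 0.082588.
u_3 = 0.082588 × 0.534 + 0.033 = 0.077102.

Unemployment rate after three quarters ≈ 7.71%.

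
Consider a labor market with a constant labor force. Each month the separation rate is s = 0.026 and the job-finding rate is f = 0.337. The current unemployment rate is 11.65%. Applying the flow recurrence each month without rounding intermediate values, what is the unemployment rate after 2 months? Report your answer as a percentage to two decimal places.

Unemployment rate after two months ≈ 8.98%.

With a fixed labor force, u_{t+1} = u_t + s·(1−u_t) − f·u_t = u_t·(1−s−f) + s.
Here 1−s−f = 0.637 and s = 0.026.
u_1 = 0.116500 × 0.637 + 0.026 = 0.100210.
u_2 = 0.100210 × 0.637 + 0.026 = 0.089834.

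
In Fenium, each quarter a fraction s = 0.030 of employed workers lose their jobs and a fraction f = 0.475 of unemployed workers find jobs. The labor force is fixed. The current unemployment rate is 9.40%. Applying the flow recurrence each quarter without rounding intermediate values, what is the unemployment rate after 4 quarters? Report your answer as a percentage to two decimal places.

Unemployment rate after four quarters ≈ 6.15%.

With a fixed labor force, u_{t+1} = u_t + s·(1−u_t) − f·u_t = u_t·(1−s−f) + s.
Here 1−s−f = 0.495 and s = 0.030.
u_1 = 0.094000 × 0.495 + 0.030 = 0.076530.
u_2 = 0.076530 × 0.495 + 0.030 = 0.067882.
u_3 = 0.067882 × 0.495 + 0.030 = 0.063602.
u_4 = 0.063602 × 0.495 + 0.030 = 0.061483.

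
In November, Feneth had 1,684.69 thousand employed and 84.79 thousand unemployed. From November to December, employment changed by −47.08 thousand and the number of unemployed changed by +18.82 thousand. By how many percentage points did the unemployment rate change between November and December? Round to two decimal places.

The unemployment rate changed by +1.16 percentage points.

November: labor force = 1,684.69 + 84.79 = 1,769.48; u = 84.79/1,769.48 = 4.79%.
December: labor force = 1,637.61 + 103.61 = 1,741.22; u = 103.61/1,741.22 = 5.95%.
Change = 5.95% − 4.79% = +1.16 pp.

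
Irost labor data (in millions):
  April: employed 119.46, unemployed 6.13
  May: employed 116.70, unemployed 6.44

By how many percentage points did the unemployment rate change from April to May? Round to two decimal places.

April: labor force = 119.46 + 6.13 = 125.59; u = 6.13/125.59 = 4.88%.
May: labor force = 116.70 + 6.44 = 123.14; u = 6.44/123.14 = 5.23%.
Change = 5.23% − 4.88% = +0.35 pp.

The unemployment rate changed by +0.35 percentage points.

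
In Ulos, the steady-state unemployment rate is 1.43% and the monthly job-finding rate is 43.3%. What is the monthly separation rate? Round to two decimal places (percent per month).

From u* = s/(s+f): s = u·f/(1−u).
s = 0.0143 × 43.3 / (1 − 0.0143) = 0.6192 / 0.9857 ≈ 0.63% per month.

Separation rate ≈ 0.63% per month.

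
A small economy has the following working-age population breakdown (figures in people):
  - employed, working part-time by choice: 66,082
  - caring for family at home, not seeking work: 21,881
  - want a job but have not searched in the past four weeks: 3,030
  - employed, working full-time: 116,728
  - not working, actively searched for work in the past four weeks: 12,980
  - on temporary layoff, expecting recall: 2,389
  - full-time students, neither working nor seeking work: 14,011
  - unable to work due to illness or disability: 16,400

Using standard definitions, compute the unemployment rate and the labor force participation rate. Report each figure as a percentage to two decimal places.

Unemployment rate ≈ 7.76%; labor force participation rate ≈ 78.18%.

Employed = 66,082 + 116,728 = 182,810.
Unemployed = 12,980 + 2,389 = 15,369 (jobless and actively searching, or on temporary layoff).
Labor force = 182,810 + 15,369 = 198,179.
Not in labor force = 21,881 + 3,030 + 14,011 + 16,400 = 55,322 (those not working and not actively searching are outside the labor force — including those who want a job but have given up searching).
Civilian working-age population = 198,179 + 55,322 = 253,501.
Unemployment rate = 15,369 / 198,179 = 7.76%.
Labor force participation rate = 198,179 / 253,501 = 78.18%.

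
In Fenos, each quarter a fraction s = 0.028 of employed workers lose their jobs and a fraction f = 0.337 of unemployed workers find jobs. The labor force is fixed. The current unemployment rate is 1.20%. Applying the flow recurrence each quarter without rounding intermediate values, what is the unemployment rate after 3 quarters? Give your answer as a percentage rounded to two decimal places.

Unemployment rate after three quarters ≈ 6.01%.

With a fixed labor force, u_{t+1} = u_t + s·(1−u_t) − f·u_t = u_t·(1−s−f) + s.
Here 1−s−f = 0.635 and s = 0.028.
u_1 = 0.012000 × 0.635 + 0.028 = 0.035620.
u_2 = 0.035620 × 0.635 + 0.028 = 0.050619.
u_3 = 0.050619 × 0.635 + 0.028 = 0.060143.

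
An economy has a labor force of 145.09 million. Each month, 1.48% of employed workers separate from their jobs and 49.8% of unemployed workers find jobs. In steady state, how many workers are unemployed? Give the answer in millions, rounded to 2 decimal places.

Steady-state unemployment rate u* = s/(s+f) = 1.48/(1.48+49.8) = 0.028861.
Unemployed = u* × labor force = 0.028861 × 145.09 ≈ 4.19 million.

About 4.19 million are unemployed in steady state.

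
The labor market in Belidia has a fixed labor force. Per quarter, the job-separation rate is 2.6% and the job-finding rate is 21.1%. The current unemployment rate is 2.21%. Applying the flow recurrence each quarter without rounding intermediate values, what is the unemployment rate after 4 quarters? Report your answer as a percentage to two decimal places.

Unemployment rate after four quarters ≈ 8.00%.

With a fixed labor force, u_{t+1} = u_t + s·(1−u_t) − f·u_t = u_t·(1−s−f) + s.
Here 1−s−f = 0.763 and s = 0.026.
u_1 = 0.022100 × 0.763 + 0.026 = 0.042862.
u_2 = 0.042862 × 0.763 + 0.026 = 0.058704.
u_3 = 0.058704 × 0.763 + 0.026 = 0.070791.
u_4 = 0.070791 × 0.763 + 0.026 = 0.080014.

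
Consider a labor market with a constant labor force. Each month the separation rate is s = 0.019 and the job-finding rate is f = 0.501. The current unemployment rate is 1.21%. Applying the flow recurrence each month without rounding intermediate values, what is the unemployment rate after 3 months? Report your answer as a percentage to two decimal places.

Unemployment rate after three months ≈ 3.38%.

With a fixed labor force, u_{t+1} = u_t + s·(1−u_t) − f·u_t = u_t·(1−s−f) + s.
Here 1−s−f = 0.480 and s = 0.019.
u_1 = 0.012100 × 0.480 + 0.019 = 0.024808.
u_2 = 0.024808 × 0.480 + 0.019 = 0.030908.
u_3 = 0.030908 × 0.480 + 0.019 = 0.033836.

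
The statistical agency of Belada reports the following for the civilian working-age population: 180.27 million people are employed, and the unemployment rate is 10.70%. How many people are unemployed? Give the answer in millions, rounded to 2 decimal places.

Let U be the number unemployed. The labor force is E + U, and U/(E+U) = 0.1070.
So U = 0.1070 × 180.27 / (1 − 0.1070) = 19.2889 / 0.8930 ≈ 21.60 million.

About 21.60 million are unemployed.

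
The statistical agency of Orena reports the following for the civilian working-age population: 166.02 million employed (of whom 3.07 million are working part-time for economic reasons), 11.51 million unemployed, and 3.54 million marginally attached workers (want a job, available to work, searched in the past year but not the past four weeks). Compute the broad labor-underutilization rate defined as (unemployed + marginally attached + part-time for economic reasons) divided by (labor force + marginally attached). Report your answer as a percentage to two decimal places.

Broad underutilization rate ≈ 10.01%.

Labor force = 166.02 + 11.51 = 177.53 million.
Numerator = 11.51 + 3.54 + 3.07 = 18.12 million.
Denominator = 177.53 + 3.54 = 181.07 million.
Broad rate = 18.12 / 181.07 = 10.01%.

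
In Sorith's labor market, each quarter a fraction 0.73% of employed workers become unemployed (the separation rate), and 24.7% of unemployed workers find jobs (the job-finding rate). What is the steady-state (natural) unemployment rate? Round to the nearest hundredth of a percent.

At steady state the flows balance: s·E = f·U, so U/(E+U) = s/(s+f).
u* = 0.73 / (0.73 + 24.7) = 0.73 / 25.43 = 2.87%.

Steady-state unemployment rate ≈ 2.87%.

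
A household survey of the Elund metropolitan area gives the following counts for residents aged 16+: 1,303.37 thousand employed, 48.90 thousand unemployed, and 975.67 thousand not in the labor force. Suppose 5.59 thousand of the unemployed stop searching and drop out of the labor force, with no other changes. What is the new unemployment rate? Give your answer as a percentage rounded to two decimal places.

Initially, labor force = 1,303.37 + 48.90 = 1,352.27 thousand, so u = 48.90/1,352.27 = 3.62%.
After the change, unemployed and labor force both fall by 5.59 → E = 1,303.37, U = 43.31, labor force = 1,346.68 thousand.
New unemployment rate = 43.31 / 1,346.68 = 3.22%.

New unemployment rate ≈ 3.22%.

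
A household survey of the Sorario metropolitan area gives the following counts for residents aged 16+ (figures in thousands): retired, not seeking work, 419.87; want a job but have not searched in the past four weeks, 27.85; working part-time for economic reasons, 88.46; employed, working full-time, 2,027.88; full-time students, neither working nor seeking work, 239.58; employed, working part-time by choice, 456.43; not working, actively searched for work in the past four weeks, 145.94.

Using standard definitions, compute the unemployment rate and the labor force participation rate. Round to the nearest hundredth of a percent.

Unemployment rate ≈ 5.37%; labor force participation rate ≈ 79.82%.

Employed = 88.46 + 2,027.88 + 456.43 = 2,572.77 thousand (anyone who worked, including part-time for economic reasons, counts as employed).
Unemployed = 145.94 thousand.
Labor force = 2,572.77 + 145.94 = 2,718.71 thousand.
Not in labor force = 419.87 + 27.85 + 239.58 = 687.30 thousand (those not working and not actively searching are outside the labor force — including those who want a job but have given up searching).
Civilian working-age population = 2,718.71 + 687.30 = 3,406.01 thousand.
Unemployment rate = 145.94 / 2,718.71 = 5.37%.
Labor force participation rate = 2,718.71 / 3,406.01 = 79.82%.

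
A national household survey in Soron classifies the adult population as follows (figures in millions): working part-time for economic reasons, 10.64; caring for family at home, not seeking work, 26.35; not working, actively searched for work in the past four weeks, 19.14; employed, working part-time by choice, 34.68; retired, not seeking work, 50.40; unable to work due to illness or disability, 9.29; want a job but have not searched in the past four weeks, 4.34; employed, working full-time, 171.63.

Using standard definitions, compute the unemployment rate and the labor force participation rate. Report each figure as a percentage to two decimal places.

Employed = 10.64 + 34.68 + 171.63 = 216.95 million (anyone who worked, including part-time for economic reasons, counts as employed).
Unemployed = 19.14 million.
Labor force = 216.95 + 19.14 = 236.09 million.
Not in labor force = 26.35 + 50.40 + 9.29 + 4.34 = 90.38 million (those not working and not actively searching are outside the labor force — including those who want a job but have given up searching).
Civilian working-age population = 236.09 + 90.38 = 326.47 million.
Unemployment rate = 19.14 / 236.09 = 8.11%.
Labor force participation rate = 236.09 / 326.47 = 72.32%.

Unemployment rate ≈ 8.11%; labor force participation rate ≈ 72.32%.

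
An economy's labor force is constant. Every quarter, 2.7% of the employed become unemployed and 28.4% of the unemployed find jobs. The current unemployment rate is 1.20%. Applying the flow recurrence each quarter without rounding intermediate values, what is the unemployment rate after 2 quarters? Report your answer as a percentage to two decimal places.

Unemployment rate after two quarters ≈ 5.13%.

With a fixed labor force, u_{t+1} = u_t + s·(1−u_t) − f·u_t = u_t·(1−s−f) + s.
Here 1−s−f = 0.689 and s = 0.027.
u_1 = 0.012000 × 0.689 + 0.027 = 0.035268.
u_2 = 0.035268 × 0.689 + 0.027 = 0.051300.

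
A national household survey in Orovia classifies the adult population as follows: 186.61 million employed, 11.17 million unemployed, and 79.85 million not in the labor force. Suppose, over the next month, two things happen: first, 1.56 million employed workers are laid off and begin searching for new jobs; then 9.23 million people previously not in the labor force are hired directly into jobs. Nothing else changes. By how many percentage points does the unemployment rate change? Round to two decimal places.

The unemployment rate changes by +0.50 percentage points.

Initially, labor force = 186.61 + 11.17 = 197.78 million, so u = 11.17/197.78 = 5.65%.
After the first change, employed falls and unemployed rises by 1.56; labor force unchanged → E = 185.05, U = 12.73, labor force = 197.78 million.
After the second change, employed and labor force both rise by 9.23; unemployed unchanged → E = 194.28, U = 12.73, labor force = 207.01 million.
New unemployment rate = 12.73 / 207.01 = 6.15%.
Change = 6.15% − 5.65% = +0.50 percentage points.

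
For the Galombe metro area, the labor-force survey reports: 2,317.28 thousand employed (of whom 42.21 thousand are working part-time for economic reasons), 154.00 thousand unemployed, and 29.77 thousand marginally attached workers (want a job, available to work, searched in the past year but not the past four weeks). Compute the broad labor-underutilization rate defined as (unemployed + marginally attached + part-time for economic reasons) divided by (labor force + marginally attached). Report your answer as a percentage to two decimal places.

Labor force = 2,317.28 + 154.00 = 2,471.28 thousand.
Numerator = 154.00 + 29.77 + 42.21 = 225.98 thousand.
Denominator = 2,471.28 + 29.77 = 2,501.05 thousand.
Broad rate = 225.98 / 2,501.05 = 9.04%.

Broad underutilization rate ≈ 9.04%.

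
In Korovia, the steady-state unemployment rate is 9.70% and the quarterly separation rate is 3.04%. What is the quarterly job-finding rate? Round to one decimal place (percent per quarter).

From u* = s/(s+f): f = s·(1−u)/u.
f = 3.04 × (1 − 0.0970) / 0.0970 = 2.7451 / 0.0970 ≈ 28.3% per quarter.

Job-finding rate ≈ 28.3% per quarter.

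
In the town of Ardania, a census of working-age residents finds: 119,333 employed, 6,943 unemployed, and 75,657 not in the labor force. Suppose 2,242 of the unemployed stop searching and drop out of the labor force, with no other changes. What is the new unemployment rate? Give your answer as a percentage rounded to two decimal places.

New unemployment rate ≈ 3.79%.

Initially, labor force = 119,333 + 6,943 = 126,276, so u = 6,943/126,276 = 5.50%.
After the change, unemployed and labor force both fall by 2,242 → E = 119,333, U = 4,701, labor force = 124,034.
New unemployment rate = 4,701 / 124,034 = 3.79%.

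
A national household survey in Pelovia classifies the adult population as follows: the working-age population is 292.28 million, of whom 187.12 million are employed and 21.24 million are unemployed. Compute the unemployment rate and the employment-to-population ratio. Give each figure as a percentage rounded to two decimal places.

Labor force = employed + unemployed = 187.12 + 21.24 = 208.36 million.
Unemployment rate = 21.24 / 208.36 = 10.19%.
Employment-population ratio = 187.12 / 292.28 = 64.02%.

Unemployment rate ≈ 10.19%; employment-population ratio ≈ 64.02%.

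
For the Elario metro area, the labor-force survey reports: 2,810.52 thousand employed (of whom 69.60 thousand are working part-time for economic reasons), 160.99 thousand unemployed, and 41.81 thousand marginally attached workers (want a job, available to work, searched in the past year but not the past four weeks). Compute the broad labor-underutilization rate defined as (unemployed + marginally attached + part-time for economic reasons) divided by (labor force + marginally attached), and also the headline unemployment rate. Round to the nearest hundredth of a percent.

Labor force = 2,810.52 + 160.99 = 2,971.51 thousand.
Numerator = 160.99 + 41.81 + 69.60 = 272.40 thousand.
Denominator = 2,971.51 + 41.81 = 3,013.32 thousand.
Broad rate = 272.40 / 3,013.32 = 9.04%.
Headline unemployment rate = 160.99 / 2,971.51 = 5.42%.

Broad underutilization rate ≈ 9.04%; headline unemployment rate ≈ 5.42%.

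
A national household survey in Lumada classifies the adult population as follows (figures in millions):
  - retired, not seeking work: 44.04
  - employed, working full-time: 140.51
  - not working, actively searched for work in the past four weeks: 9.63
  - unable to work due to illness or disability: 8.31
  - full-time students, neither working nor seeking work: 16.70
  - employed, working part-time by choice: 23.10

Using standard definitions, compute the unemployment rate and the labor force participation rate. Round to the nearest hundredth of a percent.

Employed = 140.51 + 23.10 = 163.61 million.
Unemployed = 9.63 million.
Labor force = 163.61 + 9.63 = 173.24 million.
Not in labor force = 44.04 + 8.31 + 16.70 = 69.05 million (those not working and not actively searching are outside the labor force).
Civilian working-age population = 173.24 + 69.05 = 242.29 million.
Unemployment rate = 9.63 / 173.24 = 5.56%.
Labor force participation rate = 173.24 / 242.29 = 71.50%.

Unemployment rate ≈ 5.56%; labor force participation rate ≈ 71.50%.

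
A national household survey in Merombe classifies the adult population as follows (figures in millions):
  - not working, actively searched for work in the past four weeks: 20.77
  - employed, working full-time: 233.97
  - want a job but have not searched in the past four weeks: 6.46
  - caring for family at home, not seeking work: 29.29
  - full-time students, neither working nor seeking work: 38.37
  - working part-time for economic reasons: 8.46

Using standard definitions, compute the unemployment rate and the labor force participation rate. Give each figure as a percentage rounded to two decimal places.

Employed = 233.97 + 8.46 = 242.43 million (anyone who worked, including part-time for economic reasons, counts as employed).
Unemployed = 20.77 million.
Labor force = 242.43 + 20.77 = 263.20 million.
Not in labor force = 6.46 + 29.29 + 38.37 = 74.12 million (those not working and not actively searching are outside the labor force — including those who want a job but have given up searching).
Civilian working-age population = 263.20 + 74.12 = 337.32 million.
Unemployment rate = 20.77 / 263.20 = 7.89%.
Labor force participation rate = 263.20 / 337.32 = 78.03%.

Unemployment rate ≈ 7.89%; labor force participation rate ≈ 78.03%.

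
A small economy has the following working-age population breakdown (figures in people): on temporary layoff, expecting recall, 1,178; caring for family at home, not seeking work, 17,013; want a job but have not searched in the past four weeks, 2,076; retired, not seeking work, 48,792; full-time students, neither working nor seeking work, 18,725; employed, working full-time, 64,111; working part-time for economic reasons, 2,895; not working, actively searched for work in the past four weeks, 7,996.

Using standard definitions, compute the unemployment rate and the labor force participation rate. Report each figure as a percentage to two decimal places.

Unemployment rate ≈ 12.04%; labor force participation rate ≈ 46.80%.

Employed = 64,111 + 2,895 = 67,006 (anyone who worked, including part-time for economic reasons, counts as employed).
Unemployed = 1,178 + 7,996 = 9,174 (jobless and actively searching, or on temporary layoff).
Labor force = 67,006 + 9,174 = 76,180.
Not in labor force = 17,013 + 2,076 + 48,792 + 18,725 = 86,606 (those not working and not actively searching are outside the labor force — including those who want a job but have given up searching).
Civilian working-age population = 76,180 + 86,606 = 162,786.
Unemployment rate = 9,174 / 76,180 = 12.04%.
Labor force participation rate = 76,180 / 162,786 = 46.80%.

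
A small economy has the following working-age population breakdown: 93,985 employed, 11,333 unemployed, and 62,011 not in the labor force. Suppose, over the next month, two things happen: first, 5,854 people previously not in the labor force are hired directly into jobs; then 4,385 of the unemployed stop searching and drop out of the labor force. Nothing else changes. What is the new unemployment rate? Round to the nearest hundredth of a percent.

New unemployment rate ≈ 6.51%.

Initially, labor force = 93,985 + 11,333 = 105,318, so u = 11,333/105,318 = 10.76%.
After the first change, employed and labor force both rise by 5,854; unemployed unchanged → E = 99,839, U = 11,333, labor force = 111,172.
After the second change, unemployed and labor force both fall by 4,385 → E = 99,839, U = 6,948, labor force = 106,787.
New unemployment rate = 6,948 / 106,787 = 6.51%.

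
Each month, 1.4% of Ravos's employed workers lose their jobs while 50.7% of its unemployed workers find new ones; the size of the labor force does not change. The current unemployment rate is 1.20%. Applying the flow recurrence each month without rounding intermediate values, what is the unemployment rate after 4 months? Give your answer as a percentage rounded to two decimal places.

With a fixed labor force, u_{t+1} = u_t + s·(1−u_t) − f·u_t = u_t·(1−s−f) + s.
Here 1−s−f = 0.479 and s = 0.014.
u_1 = 0.012000 × 0.479 + 0.014 = 0.019748.
u_2 = 0.019748 × 0.479 + 0.014 = 0.023459.
u_3 = 0.023459 × 0.479 + 0.014 = 0.025237.
u_4 = 0.025237 × 0.479 + 0.014 = 0.026089.

Unemployment rate after four months ≈ 2.61%.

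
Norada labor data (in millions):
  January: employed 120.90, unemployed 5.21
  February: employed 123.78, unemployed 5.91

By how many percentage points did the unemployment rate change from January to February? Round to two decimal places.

January: labor force = 120.90 + 5.21 = 126.11; u = 5.21/126.11 = 4.13%.
February: labor force = 123.78 + 5.91 = 129.69; u = 5.91/129.69 = 4.56%.
Change = 4.56% − 4.13% = +0.43 pp.

The unemployment rate changed by +0.43 percentage points.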